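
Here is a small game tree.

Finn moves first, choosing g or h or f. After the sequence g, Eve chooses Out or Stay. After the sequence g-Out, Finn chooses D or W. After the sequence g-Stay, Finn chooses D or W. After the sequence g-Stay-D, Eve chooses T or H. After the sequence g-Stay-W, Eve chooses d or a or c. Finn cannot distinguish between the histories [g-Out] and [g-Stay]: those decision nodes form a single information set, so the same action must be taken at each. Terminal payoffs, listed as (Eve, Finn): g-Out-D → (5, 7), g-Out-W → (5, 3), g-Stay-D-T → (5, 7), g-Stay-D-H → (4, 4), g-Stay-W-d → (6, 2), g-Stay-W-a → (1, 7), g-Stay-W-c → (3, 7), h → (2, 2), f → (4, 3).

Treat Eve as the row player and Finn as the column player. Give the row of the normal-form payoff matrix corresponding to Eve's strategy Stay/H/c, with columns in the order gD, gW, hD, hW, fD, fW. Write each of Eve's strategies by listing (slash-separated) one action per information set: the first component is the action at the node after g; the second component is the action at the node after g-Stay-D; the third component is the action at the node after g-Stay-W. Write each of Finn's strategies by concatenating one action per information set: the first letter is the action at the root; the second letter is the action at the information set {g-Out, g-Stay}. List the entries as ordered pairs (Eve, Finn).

vs gD: Finn plays g → Eve plays Stay at [g] → Finn plays D at [g-Stay] → Eve plays H at [g-Stay-D] → (4, 4)
vs gW: Finn plays g → Eve plays Stay at [g] → Finn plays W at [g-Stay] → Eve plays c at [g-Stay-W] → (3, 7)
vs hD: Finn plays h → (2, 2)
vs hW: Finn plays h → (2, 2)
vs fD: Finn plays f → (4, 3)
vs fW: Finn plays f → (4, 3)

(4,4) (3,7) (2,2) (2,2) (4,3) (4,3)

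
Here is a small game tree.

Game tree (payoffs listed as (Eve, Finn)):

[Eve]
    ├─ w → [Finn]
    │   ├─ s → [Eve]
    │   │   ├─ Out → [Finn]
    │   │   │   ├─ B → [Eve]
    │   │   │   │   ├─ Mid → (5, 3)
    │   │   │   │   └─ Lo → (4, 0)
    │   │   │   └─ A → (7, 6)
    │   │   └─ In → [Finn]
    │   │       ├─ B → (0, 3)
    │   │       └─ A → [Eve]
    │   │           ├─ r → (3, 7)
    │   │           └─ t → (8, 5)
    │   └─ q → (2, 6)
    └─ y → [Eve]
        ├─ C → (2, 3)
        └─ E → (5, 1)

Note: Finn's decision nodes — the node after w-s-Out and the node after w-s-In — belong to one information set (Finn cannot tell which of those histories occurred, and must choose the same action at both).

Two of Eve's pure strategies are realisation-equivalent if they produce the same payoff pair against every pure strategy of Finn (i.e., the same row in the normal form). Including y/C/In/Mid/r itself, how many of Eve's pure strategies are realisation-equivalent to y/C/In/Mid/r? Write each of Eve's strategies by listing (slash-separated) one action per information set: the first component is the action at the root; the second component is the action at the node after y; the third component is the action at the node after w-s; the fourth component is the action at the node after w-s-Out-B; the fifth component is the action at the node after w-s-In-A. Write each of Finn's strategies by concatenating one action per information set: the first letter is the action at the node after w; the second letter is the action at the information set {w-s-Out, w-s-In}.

8

Row for y/C/In/Mid/r (columns sB, sA, qB, qA): (2,3) (2,3) (2,3) (2,3).
Under y/C/In/Mid/r, Eve's choice at the node after w-s and at the node after w-s-Out-B and at the node after w-s-In-A can never be reached regardless of what Finn does, so varying those choices leaves every outcome unchanged.
Holding the reachable choices fixed and varying the unreachable ones freely already gives 2 × 2 × 2 = 8 equivalent strategies.
No other strategy reproduces this row, so those 8 are the full class: y/C/Out/Mid/r, y/C/Out/Mid/t, y/C/Out/Lo/r, y/C/Out/Lo/t, y/C/In/Mid/r, y/C/In/Mid/t, y/C/In/Lo/r, y/C/In/Lo/t.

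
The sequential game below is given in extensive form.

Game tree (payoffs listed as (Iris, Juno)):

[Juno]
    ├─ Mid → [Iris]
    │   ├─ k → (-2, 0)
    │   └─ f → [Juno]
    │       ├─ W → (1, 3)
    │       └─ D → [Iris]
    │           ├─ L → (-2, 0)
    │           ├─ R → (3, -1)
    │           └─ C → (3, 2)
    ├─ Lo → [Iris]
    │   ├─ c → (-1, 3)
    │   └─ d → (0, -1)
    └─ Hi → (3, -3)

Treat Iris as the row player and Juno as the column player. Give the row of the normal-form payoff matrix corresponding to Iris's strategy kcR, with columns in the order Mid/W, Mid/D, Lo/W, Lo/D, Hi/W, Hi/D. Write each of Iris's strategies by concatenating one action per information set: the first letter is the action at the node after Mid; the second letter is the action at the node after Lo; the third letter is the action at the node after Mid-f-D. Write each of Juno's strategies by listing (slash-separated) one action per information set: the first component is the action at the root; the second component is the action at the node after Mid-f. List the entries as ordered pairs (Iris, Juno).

(-2,0) (-2,0) (-1,3) (-1,3) (3,-3) (3,-3)

vs Mid/W: Juno plays Mid → Iris plays k at [Mid] → (-2, 0)
vs Mid/D: Juno plays Mid → Iris plays k at [Mid] → (-2, 0)
vs Lo/W: Juno plays Lo → Iris plays c at [Lo] → (-1, 3)
vs Lo/D: Juno plays Lo → Iris plays c at [Lo] → (-1, 3)
vs Hi/W: Juno plays Hi → (3, -3)
vs Hi/D: Juno plays Hi → (3, -3)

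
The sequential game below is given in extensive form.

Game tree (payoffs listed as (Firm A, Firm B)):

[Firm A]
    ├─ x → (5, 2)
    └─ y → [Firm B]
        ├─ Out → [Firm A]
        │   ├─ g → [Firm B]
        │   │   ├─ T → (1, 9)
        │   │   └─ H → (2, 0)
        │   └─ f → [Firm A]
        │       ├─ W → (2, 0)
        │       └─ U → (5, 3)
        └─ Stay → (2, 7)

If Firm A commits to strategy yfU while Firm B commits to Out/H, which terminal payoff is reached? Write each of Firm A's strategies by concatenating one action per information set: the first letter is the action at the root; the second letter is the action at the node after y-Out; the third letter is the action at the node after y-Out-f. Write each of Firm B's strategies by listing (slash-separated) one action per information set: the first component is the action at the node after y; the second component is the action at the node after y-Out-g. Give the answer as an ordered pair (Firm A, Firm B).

(5, 3)

Trace the play path from the root:
  Firm A plays y
  Firm B plays Out at [y]
  Firm A plays f at [y-Out]
  Firm A plays U at [y-Out-f]
→ terminal payoff (5, 3).
(Firm B's choice at the node after y-Out-g is never reached on this path, so it doesn't affect the outcome.)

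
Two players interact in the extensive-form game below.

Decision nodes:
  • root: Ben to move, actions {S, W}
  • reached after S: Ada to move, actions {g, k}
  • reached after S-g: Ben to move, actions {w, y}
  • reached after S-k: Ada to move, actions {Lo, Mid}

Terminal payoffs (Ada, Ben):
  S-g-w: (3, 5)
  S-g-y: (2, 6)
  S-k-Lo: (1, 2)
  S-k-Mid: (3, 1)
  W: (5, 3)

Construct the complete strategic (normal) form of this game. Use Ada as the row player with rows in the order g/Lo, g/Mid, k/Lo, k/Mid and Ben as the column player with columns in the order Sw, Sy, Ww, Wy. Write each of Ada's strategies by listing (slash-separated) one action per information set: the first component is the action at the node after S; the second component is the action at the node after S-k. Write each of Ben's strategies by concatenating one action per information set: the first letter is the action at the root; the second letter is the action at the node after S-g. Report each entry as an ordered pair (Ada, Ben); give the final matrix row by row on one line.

Row g/Lo: Sw→(3,5), Sy→(2,6), Ww→(5,3), Wy→(5,3)
Row g/Mid: Sw→(3,5), Sy→(2,6), Ww→(5,3), Wy→(5,3)
Row k/Lo: Sw→(1,2), Sy→(1,2), Ww→(5,3), Wy→(5,3)
Row k/Mid: Sw→(3,1), Sy→(3,1), Ww→(5,3), Wy→(5,3)

g/Lo: (3,5) (2,6) (5,3) (5,3) | g/Mid: (3,5) (2,6) (5,3) (5,3) | k/Lo: (1,2) (1,2) (5,3) (5,3) | k/Mid: (3,1) (3,1) (5,3) (5,3)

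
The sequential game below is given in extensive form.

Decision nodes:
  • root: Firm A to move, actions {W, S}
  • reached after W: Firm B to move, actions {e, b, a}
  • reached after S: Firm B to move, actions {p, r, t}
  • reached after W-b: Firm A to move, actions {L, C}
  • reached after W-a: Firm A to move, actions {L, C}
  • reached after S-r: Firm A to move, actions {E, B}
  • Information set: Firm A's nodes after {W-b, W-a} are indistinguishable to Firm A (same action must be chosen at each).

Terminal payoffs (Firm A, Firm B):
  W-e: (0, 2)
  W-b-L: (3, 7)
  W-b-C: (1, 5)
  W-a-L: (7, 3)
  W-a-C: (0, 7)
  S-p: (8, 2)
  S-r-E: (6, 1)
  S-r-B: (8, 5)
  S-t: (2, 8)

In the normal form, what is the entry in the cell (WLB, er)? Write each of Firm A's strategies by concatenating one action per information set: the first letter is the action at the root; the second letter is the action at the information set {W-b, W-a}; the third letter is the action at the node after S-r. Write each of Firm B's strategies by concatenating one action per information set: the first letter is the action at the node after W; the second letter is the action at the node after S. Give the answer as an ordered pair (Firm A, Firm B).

(0, 2)

Trace the play path from the root:
  Firm A plays W
  Firm B plays e at [W]
→ terminal payoff (0, 2).
(Firm A's choice at the information set {W-b, W-a} is never reached on this path, so it doesn't affect the outcome.)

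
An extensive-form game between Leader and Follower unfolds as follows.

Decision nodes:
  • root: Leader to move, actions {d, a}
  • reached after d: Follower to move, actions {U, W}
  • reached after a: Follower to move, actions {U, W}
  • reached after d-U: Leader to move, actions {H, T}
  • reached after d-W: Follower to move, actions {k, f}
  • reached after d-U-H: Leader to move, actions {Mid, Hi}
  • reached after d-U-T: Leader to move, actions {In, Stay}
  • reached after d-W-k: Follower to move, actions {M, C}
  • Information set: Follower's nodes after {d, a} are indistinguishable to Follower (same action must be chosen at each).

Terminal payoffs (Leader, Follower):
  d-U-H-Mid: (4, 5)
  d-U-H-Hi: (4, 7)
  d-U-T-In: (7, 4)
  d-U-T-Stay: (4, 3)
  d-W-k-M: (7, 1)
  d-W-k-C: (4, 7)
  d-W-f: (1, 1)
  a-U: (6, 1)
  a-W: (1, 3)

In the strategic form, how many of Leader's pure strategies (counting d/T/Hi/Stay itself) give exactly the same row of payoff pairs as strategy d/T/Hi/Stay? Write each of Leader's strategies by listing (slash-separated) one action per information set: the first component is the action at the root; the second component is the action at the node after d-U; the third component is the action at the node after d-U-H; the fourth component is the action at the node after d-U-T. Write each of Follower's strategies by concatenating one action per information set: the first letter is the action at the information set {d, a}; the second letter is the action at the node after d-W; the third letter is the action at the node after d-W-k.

2

Row for d/T/Hi/Stay (columns UkM, UkC, UfM, UfC, WkM, WkC, WfM, WfC): (4,3) (4,3) (4,3) (4,3) (7,1) (4,7) (1,1) (1,1).
Under d/T/Hi/Stay, Leader's choice at the node after d-U-H can never be reached regardless of what Follower does, so varying those choices leaves every outcome unchanged.
Holding the reachable choices fixed and varying the unreachable one freely already gives 2 equivalent strategies.
No other strategy reproduces this row, so those 2 are the full class: d/T/Mid/Stay, d/T/Hi/Stay.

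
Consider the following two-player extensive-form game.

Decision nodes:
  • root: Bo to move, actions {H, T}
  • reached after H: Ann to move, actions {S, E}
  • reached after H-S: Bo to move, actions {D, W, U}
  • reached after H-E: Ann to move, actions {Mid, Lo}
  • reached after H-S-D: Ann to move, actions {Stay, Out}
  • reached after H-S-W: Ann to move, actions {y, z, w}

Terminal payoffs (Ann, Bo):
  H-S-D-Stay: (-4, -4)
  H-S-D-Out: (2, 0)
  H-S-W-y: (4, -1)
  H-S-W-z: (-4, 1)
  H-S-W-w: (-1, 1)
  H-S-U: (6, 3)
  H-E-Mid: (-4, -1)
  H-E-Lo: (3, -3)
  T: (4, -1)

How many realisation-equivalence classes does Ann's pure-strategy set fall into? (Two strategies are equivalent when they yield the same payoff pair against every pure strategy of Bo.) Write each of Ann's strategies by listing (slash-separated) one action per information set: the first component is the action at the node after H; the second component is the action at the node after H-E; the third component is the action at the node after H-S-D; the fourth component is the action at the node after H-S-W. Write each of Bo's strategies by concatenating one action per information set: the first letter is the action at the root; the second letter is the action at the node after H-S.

Ann has 24 pure strategies: S/Mid/Stay/y, S/Mid/Stay/z, S/Mid/Stay/w, S/Mid/Out/y, S/Mid/Out/z, S/Mid/Out/w, S/Lo/Stay/y, S/Lo/Stay/z, S/Lo/Stay/w, S/Lo/Out/y, S/Lo/Out/z, S/Lo/Out/w, E/Mid/Stay/y, E/Mid/Stay/z, E/Mid/Stay/w, E/Mid/Out/y, E/Mid/Out/z, E/Mid/Out/w, E/Lo/Stay/y, E/Lo/Stay/z, E/Lo/Stay/w, E/Lo/Out/y, E/Lo/Out/z, E/Lo/Out/w. Columns: HD, HW, HU, TD, TW, TU.
{S/Mid/Stay/y, S/Lo/Stay/y} → row (-4,-4) (4,-1) (6,3) (4,-1) (4,-1) (4,-1)
{S/Mid/Stay/z, S/Lo/Stay/z} → row (-4,-4) (-4,1) (6,3) (4,-1) (4,-1) (4,-1)
{S/Mid/Stay/w, S/Lo/Stay/w} → row (-4,-4) (-1,1) (6,3) (4,-1) (4,-1) (4,-1)
{S/Mid/Out/y, S/Lo/Out/y} → row (2,0) (4,-1) (6,3) (4,-1) (4,-1) (4,-1)
{S/Mid/Out/z, S/Lo/Out/z} → row (2,0) (-4,1) (6,3) (4,-1) (4,-1) (4,-1)
{S/Mid/Out/w, S/Lo/Out/w} → row (2,0) (-1,1) (6,3) (4,-1) (4,-1) (4,-1)
{E/Mid/Stay/y, E/Mid/Stay/z, E/Mid/Stay/w, E/Mid/Out/y, E/Mid/Out/z, E/Mid/Out/w} → row (-4,-1) (-4,-1) (-4,-1) (4,-1) (4,-1) (4,-1)
{E/Lo/Stay/y, E/Lo/Stay/z, E/Lo/Stay/w, E/Lo/Out/y, E/Lo/Out/z, E/Lo/Out/w} → row (3,-3) (3,-3) (3,-3) (4,-1) (4,-1) (4,-1)
That's 8 distinct rows out of 24 strategies.

8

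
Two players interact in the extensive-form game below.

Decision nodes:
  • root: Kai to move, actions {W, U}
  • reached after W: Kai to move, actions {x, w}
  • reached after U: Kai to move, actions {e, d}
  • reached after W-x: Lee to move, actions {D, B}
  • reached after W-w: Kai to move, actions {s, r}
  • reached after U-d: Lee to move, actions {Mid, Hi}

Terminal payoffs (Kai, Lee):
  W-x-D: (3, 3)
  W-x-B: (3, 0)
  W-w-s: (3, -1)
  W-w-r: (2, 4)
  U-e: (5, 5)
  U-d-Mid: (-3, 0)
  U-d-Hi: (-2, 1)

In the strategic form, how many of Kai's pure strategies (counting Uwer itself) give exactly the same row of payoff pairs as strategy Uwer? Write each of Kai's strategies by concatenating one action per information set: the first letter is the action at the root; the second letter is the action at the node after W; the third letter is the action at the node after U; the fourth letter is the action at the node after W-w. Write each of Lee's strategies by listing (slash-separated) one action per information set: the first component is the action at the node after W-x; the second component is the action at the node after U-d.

4

Row for Uwer (columns D/Mid, D/Hi, B/Mid, B/Hi): (5,5) (5,5) (5,5) (5,5).
Under Uwer, Kai's choice at the node after W and at the node after W-w can never be reached regardless of what Lee does, so varying those choices leaves every outcome unchanged.
Holding the reachable choices fixed and varying the unreachable ones freely already gives 2 × 2 = 4 equivalent strategies.
No other strategy reproduces this row, so those 4 are the full class: Uxes, Uxer, Uwes, Uwer.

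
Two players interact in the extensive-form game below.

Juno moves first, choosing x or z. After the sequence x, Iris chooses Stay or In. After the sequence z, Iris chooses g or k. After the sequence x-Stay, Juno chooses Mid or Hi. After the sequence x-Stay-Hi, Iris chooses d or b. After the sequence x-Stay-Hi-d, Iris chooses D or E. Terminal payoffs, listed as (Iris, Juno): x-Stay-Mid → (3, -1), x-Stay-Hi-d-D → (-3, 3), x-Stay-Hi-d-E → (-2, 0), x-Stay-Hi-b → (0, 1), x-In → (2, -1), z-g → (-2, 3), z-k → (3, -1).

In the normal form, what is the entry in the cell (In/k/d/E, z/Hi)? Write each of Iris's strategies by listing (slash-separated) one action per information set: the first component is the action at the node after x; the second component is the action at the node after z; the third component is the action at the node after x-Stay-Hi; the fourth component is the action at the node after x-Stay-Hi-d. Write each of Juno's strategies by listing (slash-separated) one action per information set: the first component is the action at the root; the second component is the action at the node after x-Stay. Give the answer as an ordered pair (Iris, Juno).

Trace the play path from the root:
  Juno plays z
  Iris plays k at [z]
→ terminal payoff (3, -1).
(Iris's choice at the node after x is never reached on this path, so it doesn't affect the outcome.)

(3, -1)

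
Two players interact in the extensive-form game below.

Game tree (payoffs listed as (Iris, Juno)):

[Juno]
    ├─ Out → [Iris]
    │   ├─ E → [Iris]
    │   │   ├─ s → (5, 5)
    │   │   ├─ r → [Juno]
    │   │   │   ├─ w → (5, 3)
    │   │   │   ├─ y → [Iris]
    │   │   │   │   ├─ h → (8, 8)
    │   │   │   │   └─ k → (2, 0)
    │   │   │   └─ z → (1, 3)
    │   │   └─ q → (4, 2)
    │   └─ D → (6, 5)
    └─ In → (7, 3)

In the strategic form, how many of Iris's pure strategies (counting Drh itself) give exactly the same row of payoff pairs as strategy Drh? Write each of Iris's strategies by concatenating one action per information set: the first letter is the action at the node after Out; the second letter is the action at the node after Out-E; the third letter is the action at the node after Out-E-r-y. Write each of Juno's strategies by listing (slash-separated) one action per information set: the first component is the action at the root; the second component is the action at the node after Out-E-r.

Row for Drh (columns Out/w, Out/y, Out/z, In/w, In/y, In/z): (6,5) (6,5) (6,5) (7,3) (7,3) (7,3).
Under Drh, Iris's choice at the node after Out-E and at the node after Out-E-r-y can never be reached regardless of what Juno does, so varying those choices leaves every outcome unchanged.
Holding the reachable choices fixed and varying the unreachable ones freely already gives 3 × 2 = 6 equivalent strategies.
No other strategy reproduces this row, so those 6 are the full class: Dsh, Dsk, Drh, Drk, Dqh, Dqk.

6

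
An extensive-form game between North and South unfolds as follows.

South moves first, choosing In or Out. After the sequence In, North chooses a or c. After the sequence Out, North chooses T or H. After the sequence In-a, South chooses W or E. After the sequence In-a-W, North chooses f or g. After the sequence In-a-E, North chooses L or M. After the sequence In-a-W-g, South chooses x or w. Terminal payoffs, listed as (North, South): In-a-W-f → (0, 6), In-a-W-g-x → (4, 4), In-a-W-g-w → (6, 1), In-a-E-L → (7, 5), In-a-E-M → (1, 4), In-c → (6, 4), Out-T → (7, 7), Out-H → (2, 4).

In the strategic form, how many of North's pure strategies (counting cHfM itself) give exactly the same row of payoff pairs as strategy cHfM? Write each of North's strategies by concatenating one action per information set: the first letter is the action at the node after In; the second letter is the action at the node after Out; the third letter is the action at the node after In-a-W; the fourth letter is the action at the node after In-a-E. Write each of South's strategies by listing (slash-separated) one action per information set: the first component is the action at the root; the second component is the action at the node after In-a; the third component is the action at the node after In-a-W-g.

4

Row for cHfM (columns In/W/x, In/W/w, In/E/x, In/E/w, Out/W/x, Out/W/w, Out/E/x, Out/E/w): (6,4) (6,4) (6,4) (6,4) (2,4) (2,4) (2,4) (2,4).
Under cHfM, North's choice at the node after In-a-W and at the node after In-a-E can never be reached regardless of what South does, so varying those choices leaves every outcome unchanged.
Holding the reachable choices fixed and varying the unreachable ones freely already gives 2 × 2 = 4 equivalent strategies.
No other strategy reproduces this row, so those 4 are the full class: cHfL, cHfM, cHgL, cHgM.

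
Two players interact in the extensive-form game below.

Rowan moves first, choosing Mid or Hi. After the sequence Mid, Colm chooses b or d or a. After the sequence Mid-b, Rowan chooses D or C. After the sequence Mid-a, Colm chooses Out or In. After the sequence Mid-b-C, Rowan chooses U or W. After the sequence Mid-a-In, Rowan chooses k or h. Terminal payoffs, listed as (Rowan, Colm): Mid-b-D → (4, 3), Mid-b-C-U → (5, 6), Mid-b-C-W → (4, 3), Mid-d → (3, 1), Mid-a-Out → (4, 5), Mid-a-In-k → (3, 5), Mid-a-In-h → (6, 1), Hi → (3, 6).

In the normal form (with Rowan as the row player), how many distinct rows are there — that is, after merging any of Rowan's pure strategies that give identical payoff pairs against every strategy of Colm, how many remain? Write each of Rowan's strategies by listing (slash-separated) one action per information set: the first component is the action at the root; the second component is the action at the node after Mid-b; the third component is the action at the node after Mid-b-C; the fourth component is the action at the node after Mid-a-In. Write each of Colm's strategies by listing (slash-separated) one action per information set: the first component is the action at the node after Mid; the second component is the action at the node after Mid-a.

Rowan has 16 pure strategies: Mid/D/U/k, Mid/D/U/h, Mid/D/W/k, Mid/D/W/h, Mid/C/U/k, Mid/C/U/h, Mid/C/W/k, Mid/C/W/h, Hi/D/U/k, Hi/D/U/h, Hi/D/W/k, Hi/D/W/h, Hi/C/U/k, Hi/C/U/h, Hi/C/W/k, Hi/C/W/h. Columns: b/Out, b/In, d/Out, d/In, a/Out, a/In.
{Mid/D/U/k, Mid/D/W/k, Mid/C/W/k} → row (4,3) (4,3) (3,1) (3,1) (4,5) (3,5)
{Mid/D/U/h, Mid/D/W/h, Mid/C/W/h} → row (4,3) (4,3) (3,1) (3,1) (4,5) (6,1)
{Mid/C/U/k} → row (5,6) (5,6) (3,1) (3,1) (4,5) (3,5)
{Mid/C/U/h} → row (5,6) (5,6) (3,1) (3,1) (4,5) (6,1)
{Hi/D/U/k, Hi/D/U/h, Hi/D/W/k, Hi/D/W/h, Hi/C/U/k, Hi/C/U/h, Hi/C/W/k, Hi/C/W/h} → row (3,6) (3,6) (3,6) (3,6) (3,6) (3,6)
That's 5 distinct rows out of 16 strategies.

5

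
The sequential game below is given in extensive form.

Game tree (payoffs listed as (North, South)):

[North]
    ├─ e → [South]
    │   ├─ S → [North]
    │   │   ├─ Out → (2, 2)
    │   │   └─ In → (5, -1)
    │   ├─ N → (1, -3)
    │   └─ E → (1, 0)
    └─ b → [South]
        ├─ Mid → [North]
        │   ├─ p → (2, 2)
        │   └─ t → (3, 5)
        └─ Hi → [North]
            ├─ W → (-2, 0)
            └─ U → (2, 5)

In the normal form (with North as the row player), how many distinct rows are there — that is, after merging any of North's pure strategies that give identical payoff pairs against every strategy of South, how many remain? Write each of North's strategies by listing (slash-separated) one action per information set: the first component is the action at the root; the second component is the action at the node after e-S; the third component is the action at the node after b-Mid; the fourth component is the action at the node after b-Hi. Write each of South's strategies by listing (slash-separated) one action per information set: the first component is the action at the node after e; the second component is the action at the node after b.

6

North has 16 pure strategies: e/Out/p/W, e/Out/p/U, e/Out/t/W, e/Out/t/U, e/In/p/W, e/In/p/U, e/In/t/W, e/In/t/U, b/Out/p/W, b/Out/p/U, b/Out/t/W, b/Out/t/U, b/In/p/W, b/In/p/U, b/In/t/W, b/In/t/U. Columns: S/Mid, S/Hi, N/Mid, N/Hi, E/Mid, E/Hi.
{e/Out/p/W, e/Out/p/U, e/Out/t/W, e/Out/t/U} → row (2,2) (2,2) (1,-3) (1,-3) (1,0) (1,0)
{e/In/p/W, e/In/p/U, e/In/t/W, e/In/t/U} → row (5,-1) (5,-1) (1,-3) (1,-3) (1,0) (1,0)
{b/Out/p/W, b/In/p/W} → row (2,2) (-2,0) (2,2) (-2,0) (2,2) (-2,0)
{b/Out/p/U, b/In/p/U} → row (2,2) (2,5) (2,2) (2,5) (2,2) (2,5)
{b/Out/t/W, b/In/t/W} → row (3,5) (-2,0) (3,5) (-2,0) (3,5) (-2,0)
{b/Out/t/U, b/In/t/U} → row (3,5) (2,5) (3,5) (2,5) (3,5) (2,5)
That's 6 distinct rows out of 16 strategies.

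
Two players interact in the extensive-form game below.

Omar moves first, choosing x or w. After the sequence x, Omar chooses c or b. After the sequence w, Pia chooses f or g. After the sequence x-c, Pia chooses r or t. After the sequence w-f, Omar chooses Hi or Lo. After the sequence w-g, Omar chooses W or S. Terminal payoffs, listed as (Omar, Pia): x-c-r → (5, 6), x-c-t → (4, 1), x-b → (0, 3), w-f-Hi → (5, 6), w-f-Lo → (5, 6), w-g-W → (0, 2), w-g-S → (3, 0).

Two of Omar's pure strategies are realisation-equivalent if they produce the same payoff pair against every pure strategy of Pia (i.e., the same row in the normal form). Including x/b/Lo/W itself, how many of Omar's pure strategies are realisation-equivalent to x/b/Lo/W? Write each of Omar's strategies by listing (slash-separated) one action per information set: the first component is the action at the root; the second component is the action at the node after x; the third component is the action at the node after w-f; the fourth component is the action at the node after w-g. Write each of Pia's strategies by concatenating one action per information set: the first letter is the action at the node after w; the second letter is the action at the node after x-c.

Row for x/b/Lo/W (columns fr, ft, gr, gt): (0,3) (0,3) (0,3) (0,3).
Under x/b/Lo/W, Omar's choice at the node after w-f and at the node after w-g can never be reached regardless of what Pia does, so varying those choices leaves every outcome unchanged.
Holding the reachable choices fixed and varying the unreachable ones freely already gives 2 × 2 = 4 equivalent strategies.
No other strategy reproduces this row, so those 4 are the full class: x/b/Hi/W, x/b/Hi/S, x/b/Lo/W, x/b/Lo/S.

4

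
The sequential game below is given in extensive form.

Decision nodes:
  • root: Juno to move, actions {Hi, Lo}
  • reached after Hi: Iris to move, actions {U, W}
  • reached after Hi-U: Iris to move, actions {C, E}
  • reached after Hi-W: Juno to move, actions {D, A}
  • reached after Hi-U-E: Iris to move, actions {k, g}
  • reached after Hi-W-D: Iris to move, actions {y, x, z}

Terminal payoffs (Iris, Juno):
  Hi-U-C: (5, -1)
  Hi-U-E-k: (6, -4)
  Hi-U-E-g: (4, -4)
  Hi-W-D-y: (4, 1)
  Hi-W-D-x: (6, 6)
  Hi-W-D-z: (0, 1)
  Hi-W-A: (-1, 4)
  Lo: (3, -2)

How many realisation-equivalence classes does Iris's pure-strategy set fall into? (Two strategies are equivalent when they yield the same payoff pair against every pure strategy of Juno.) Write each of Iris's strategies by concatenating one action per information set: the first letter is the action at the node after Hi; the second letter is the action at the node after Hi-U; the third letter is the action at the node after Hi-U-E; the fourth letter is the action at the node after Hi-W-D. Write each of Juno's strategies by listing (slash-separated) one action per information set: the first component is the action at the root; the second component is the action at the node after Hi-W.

6

Iris has 24 pure strategies: UCky, UCkx, UCkz, UCgy, UCgx, UCgz, UEky, UEkx, UEkz, UEgy, UEgx, UEgz, WCky, WCkx, WCkz, WCgy, WCgx, WCgz, WEky, WEkx, WEkz, WEgy, WEgx, WEgz. Columns: Hi/D, Hi/A, Lo/D, Lo/A.
{UCky, UCkx, UCkz, UCgy, UCgx, UCgz} → row (5,-1) (5,-1) (3,-2) (3,-2)
{UEky, UEkx, UEkz} → row (6,-4) (6,-4) (3,-2) (3,-2)
{UEgy, UEgx, UEgz} → row (4,-4) (4,-4) (3,-2) (3,-2)
{WCky, WCgy, WEky, WEgy} → row (4,1) (-1,4) (3,-2) (3,-2)
{WCkx, WCgx, WEkx, WEgx} → row (6,6) (-1,4) (3,-2) (3,-2)
{WCkz, WCgz, WEkz, WEgz} → row (0,1) (-1,4) (3,-2) (3,-2)
That's 6 distinct rows out of 24 strategies.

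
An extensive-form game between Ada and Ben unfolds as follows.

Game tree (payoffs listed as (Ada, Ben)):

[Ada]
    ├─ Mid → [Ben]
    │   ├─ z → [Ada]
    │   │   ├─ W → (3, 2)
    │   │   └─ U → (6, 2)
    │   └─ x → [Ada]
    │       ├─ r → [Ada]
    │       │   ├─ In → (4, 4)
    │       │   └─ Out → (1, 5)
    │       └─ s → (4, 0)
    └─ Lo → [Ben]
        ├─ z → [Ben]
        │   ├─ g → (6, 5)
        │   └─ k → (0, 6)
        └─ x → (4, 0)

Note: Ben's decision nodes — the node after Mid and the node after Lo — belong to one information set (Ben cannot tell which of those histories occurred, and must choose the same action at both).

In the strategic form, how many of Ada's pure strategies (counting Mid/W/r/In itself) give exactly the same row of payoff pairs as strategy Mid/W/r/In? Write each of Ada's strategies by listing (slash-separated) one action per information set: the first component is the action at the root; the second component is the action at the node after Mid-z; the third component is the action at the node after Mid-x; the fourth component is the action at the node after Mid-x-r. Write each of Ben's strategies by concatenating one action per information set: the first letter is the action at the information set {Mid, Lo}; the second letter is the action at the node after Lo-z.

Row for Mid/W/r/In (columns zg, zk, xg, xk): (3,2) (3,2) (4,4) (4,4).
Every one of Ada's information sets is on the play path for some reply by Ben when Ada follows Mid/W/r/In.
Changing the action at any of them therefore changes at least one column, so only Mid/W/r/In itself gives this row.

1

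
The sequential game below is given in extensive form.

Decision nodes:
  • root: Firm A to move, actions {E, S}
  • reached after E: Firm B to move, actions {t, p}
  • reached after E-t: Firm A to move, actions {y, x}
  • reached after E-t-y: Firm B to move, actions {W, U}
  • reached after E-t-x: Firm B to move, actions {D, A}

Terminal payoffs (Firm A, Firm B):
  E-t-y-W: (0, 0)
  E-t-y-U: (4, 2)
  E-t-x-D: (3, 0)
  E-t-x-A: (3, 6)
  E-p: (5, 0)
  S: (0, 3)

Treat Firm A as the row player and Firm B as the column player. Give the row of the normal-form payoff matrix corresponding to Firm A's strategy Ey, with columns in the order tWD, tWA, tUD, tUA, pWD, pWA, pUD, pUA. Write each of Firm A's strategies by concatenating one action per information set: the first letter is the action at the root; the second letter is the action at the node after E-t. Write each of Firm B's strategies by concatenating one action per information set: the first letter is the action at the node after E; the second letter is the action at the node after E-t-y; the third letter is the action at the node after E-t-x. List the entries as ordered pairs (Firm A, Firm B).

(0,0) (0,0) (4,2) (4,2) (5,0) (5,0) (5,0) (5,0)

vs tWD: Firm A plays E → Firm B plays t at [E] → Firm A plays y at [E-t] → Firm B plays W at [E-t-y] → (0, 0)
vs tWA: Firm A plays E → Firm B plays t at [E] → Firm A plays y at [E-t] → Firm B plays W at [E-t-y] → (0, 0)
vs tUD: Firm A plays E → Firm B plays t at [E] → Firm A plays y at [E-t] → Firm B plays U at [E-t-y] → (4, 2)
vs tUA: Firm A plays E → Firm B plays t at [E] → Firm A plays y at [E-t] → Firm B plays U at [E-t-y] → (4, 2)
vs pWD: Firm A plays E → Firm B plays p at [E] → (5, 0)
vs pWA: Firm A plays E → Firm B plays p at [E] → (5, 0)
vs pUD: Firm A plays E → Firm B plays p at [E] → (5, 0)
vs pUA: Firm A plays E → Firm B plays p at [E] → (5, 0)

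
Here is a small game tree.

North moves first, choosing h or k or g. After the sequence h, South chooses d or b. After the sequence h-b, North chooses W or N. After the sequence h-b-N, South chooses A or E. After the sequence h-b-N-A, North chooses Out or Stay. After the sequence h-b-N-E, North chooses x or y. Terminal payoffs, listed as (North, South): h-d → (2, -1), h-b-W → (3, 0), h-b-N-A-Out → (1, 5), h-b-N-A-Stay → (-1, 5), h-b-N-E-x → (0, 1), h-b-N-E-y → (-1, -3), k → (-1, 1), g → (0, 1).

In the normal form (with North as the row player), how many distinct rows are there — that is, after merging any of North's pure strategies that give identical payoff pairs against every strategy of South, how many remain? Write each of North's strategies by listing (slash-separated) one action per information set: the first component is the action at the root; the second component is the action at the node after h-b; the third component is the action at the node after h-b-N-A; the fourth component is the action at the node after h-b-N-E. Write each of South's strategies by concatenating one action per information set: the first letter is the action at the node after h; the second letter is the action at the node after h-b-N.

North has 24 pure strategies: h/W/Out/x, h/W/Out/y, h/W/Stay/x, h/W/Stay/y, h/N/Out/x, h/N/Out/y, h/N/Stay/x, h/N/Stay/y, k/W/Out/x, k/W/Out/y, k/W/Stay/x, k/W/Stay/y, k/N/Out/x, k/N/Out/y, k/N/Stay/x, k/N/Stay/y, g/W/Out/x, g/W/Out/y, g/W/Stay/x, g/W/Stay/y, g/N/Out/x, g/N/Out/y, g/N/Stay/x, g/N/Stay/y. Columns: dA, dE, bA, bE.
{h/W/Out/x, h/W/Out/y, h/W/Stay/x, h/W/Stay/y} → row (2,-1) (2,-1) (3,0) (3,0)
{h/N/Out/x} → row (2,-1) (2,-1) (1,5) (0,1)
{h/N/Out/y} → row (2,-1) (2,-1) (1,5) (-1,-3)
{h/N/Stay/x} → row (2,-1) (2,-1) (-1,5) (0,1)
{h/N/Stay/y} → row (2,-1) (2,-1) (-1,5) (-1,-3)
{k/W/Out/x, k/W/Out/y, k/W/Stay/x, k/W/Stay/y, k/N/Out/x, k/N/Out/y, k/N/Stay/x, k/N/Stay/y} → row (-1,1) (-1,1) (-1,1) (-1,1)
{g/W/Out/x, g/W/Out/y, g/W/Stay/x, g/W/Stay/y, g/N/Out/x, g/N/Out/y, g/N/Stay/x, g/N/Stay/y} → row (0,1) (0,1) (0,1) (0,1)
That's 7 distinct rows out of 24 strategies.

7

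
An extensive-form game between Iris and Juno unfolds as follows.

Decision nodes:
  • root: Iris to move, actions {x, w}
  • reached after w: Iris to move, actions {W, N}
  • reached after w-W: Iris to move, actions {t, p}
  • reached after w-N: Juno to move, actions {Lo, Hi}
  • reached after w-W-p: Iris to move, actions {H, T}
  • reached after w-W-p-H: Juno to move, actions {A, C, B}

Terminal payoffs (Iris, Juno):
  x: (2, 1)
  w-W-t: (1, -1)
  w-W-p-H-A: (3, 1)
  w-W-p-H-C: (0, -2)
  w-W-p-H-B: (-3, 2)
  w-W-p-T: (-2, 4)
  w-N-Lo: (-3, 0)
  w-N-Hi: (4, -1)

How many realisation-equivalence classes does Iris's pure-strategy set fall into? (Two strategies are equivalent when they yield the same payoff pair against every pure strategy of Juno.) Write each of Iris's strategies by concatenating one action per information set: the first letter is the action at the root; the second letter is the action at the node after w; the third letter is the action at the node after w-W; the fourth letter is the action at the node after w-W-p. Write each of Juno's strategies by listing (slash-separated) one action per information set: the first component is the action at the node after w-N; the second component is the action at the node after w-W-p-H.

Iris has 16 pure strategies: xWtH, xWtT, xWpH, xWpT, xNtH, xNtT, xNpH, xNpT, wWtH, wWtT, wWpH, wWpT, wNtH, wNtT, wNpH, wNpT. Columns: Lo/A, Lo/C, Lo/B, Hi/A, Hi/C, Hi/B.
{xWtH, xWtT, xWpH, xWpT, xNtH, xNtT, xNpH, xNpT} → row (2,1) (2,1) (2,1) (2,1) (2,1) (2,1)
{wWtH, wWtT} → row (1,-1) (1,-1) (1,-1) (1,-1) (1,-1) (1,-1)
{wWpH} → row (3,1) (0,-2) (-3,2) (3,1) (0,-2) (-3,2)
{wWpT} → row (-2,4) (-2,4) (-2,4) (-2,4) (-2,4) (-2,4)
{wNtH, wNtT, wNpH, wNpT} → row (-3,0) (-3,0) (-3,0) (4,-1) (4,-1) (4,-1)
That's 5 distinct rows out of 16 strategies.

5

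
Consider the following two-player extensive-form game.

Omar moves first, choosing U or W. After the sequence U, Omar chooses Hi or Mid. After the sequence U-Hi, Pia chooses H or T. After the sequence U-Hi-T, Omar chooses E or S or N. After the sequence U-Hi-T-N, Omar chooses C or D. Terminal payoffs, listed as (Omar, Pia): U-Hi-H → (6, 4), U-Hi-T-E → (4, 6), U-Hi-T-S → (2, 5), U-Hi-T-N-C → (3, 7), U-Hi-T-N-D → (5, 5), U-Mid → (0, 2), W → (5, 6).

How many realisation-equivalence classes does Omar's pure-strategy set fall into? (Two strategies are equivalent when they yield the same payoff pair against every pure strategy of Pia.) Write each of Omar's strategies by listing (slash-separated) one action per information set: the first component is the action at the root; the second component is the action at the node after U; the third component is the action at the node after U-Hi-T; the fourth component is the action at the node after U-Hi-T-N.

Omar has 24 pure strategies: U/Hi/E/C, U/Hi/E/D, U/Hi/S/C, U/Hi/S/D, U/Hi/N/C, U/Hi/N/D, U/Mid/E/C, U/Mid/E/D, U/Mid/S/C, U/Mid/S/D, U/Mid/N/C, U/Mid/N/D, W/Hi/E/C, W/Hi/E/D, W/Hi/S/C, W/Hi/S/D, W/Hi/N/C, W/Hi/N/D, W/Mid/E/C, W/Mid/E/D, W/Mid/S/C, W/Mid/S/D, W/Mid/N/C, W/Mid/N/D. Columns: H, T.
{U/Hi/E/C, U/Hi/E/D} → row (6,4) (4,6)
{U/Hi/S/C, U/Hi/S/D} → row (6,4) (2,5)
{U/Hi/N/C} → row (6,4) (3,7)
{U/Hi/N/D} → row (6,4) (5,5)
{U/Mid/E/C, U/Mid/E/D, U/Mid/S/C, U/Mid/S/D, U/Mid/N/C, U/Mid/N/D} → row (0,2) (0,2)
{W/Hi/E/C, W/Hi/E/D, W/Hi/S/C, W/Hi/S/D, W/Hi/N/C, W/Hi/N/D, W/Mid/E/C, W/Mid/E/D, W/Mid/S/C, W/Mid/S/D, W/Mid/N/C, W/Mid/N/D} → row (5,6) (5,6)
That's 6 distinct rows out of 24 strategies.

6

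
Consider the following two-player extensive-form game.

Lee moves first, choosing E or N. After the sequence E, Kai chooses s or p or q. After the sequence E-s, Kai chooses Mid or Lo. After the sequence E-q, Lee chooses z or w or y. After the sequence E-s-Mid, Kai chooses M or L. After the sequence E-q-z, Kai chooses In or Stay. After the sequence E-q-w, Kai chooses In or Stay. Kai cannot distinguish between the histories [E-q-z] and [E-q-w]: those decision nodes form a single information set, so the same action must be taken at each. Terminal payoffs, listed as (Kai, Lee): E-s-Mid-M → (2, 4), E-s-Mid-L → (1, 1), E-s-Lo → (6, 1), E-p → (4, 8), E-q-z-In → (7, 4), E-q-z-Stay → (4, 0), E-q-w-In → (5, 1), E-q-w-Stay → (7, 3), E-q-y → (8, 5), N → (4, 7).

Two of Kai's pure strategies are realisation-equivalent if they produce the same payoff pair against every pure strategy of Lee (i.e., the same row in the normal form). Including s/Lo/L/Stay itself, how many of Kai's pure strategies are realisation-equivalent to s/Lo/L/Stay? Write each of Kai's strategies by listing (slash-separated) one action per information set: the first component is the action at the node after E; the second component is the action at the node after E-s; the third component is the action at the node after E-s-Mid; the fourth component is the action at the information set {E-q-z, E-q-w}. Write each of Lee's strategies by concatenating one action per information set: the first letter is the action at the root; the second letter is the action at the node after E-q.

4

Row for s/Lo/L/Stay (columns Ez, Ew, Ey, Nz, Nw, Ny): (6,1) (6,1) (6,1) (4,7) (4,7) (4,7).
Under s/Lo/L/Stay, Kai's choice at the node after E-s-Mid and at the information set {E-q-z, E-q-w} can never be reached regardless of what Lee does, so varying those choices leaves every outcome unchanged.
Holding the reachable choices fixed and varying the unreachable ones freely already gives 2 × 2 = 4 equivalent strategies.
No other strategy reproduces this row, so those 4 are the full class: s/Lo/M/In, s/Lo/M/Stay, s/Lo/L/In, s/Lo/L/Stay.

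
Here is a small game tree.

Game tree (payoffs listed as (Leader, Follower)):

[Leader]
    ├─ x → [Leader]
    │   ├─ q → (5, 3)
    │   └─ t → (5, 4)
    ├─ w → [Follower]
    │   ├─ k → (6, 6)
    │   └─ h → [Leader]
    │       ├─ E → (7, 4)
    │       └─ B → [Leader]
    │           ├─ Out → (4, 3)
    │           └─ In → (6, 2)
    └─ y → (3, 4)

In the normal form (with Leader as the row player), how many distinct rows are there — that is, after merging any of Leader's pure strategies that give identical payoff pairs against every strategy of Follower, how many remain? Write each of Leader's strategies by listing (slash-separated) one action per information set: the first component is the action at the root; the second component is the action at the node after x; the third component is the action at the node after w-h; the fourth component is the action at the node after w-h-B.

6

Leader has 24 pure strategies: x/q/E/Out, x/q/E/In, x/q/B/Out, x/q/B/In, x/t/E/Out, x/t/E/In, x/t/B/Out, x/t/B/In, w/q/E/Out, w/q/E/In, w/q/B/Out, w/q/B/In, w/t/E/Out, w/t/E/In, w/t/B/Out, w/t/B/In, y/q/E/Out, y/q/E/In, y/q/B/Out, y/q/B/In, y/t/E/Out, y/t/E/In, y/t/B/Out, y/t/B/In. Columns: k, h.
{x/q/E/Out, x/q/E/In, x/q/B/Out, x/q/B/In} → row (5,3) (5,3)
{x/t/E/Out, x/t/E/In, x/t/B/Out, x/t/B/In} → row (5,4) (5,4)
{w/q/E/Out, w/q/E/In, w/t/E/Out, w/t/E/In} → row (6,6) (7,4)
{w/q/B/Out, w/t/B/Out} → row (6,6) (4,3)
{w/q/B/In, w/t/B/In} → row (6,6) (6,2)
{y/q/E/Out, y/q/E/In, y/q/B/Out, y/q/B/In, y/t/E/Out, y/t/E/In, y/t/B/Out, y/t/B/In} → row (3,4) (3,4)
That's 6 distinct rows out of 24 strategies.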